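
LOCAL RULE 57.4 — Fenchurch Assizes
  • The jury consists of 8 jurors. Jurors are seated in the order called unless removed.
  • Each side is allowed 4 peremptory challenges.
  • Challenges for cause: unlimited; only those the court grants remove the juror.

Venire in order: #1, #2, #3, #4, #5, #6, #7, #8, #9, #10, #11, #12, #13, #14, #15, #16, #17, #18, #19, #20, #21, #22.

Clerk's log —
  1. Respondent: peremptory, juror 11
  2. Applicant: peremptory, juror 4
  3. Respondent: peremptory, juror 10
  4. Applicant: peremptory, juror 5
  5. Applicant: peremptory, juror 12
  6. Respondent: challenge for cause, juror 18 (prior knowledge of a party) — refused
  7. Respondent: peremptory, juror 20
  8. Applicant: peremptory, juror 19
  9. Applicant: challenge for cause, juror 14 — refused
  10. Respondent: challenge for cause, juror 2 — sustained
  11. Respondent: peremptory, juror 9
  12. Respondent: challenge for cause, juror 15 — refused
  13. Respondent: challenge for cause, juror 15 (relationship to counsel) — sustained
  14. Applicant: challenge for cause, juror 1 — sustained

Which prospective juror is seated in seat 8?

Removed: #1, #2, #4, #5, #9, #10, #11, #12, #15, #19, #20. (#14, #18 stay — for-cause denied.)
Seating in order: seats 1–8 → #3, #6, #7, #8, #13, #14, #16, #17.
So seat 8 is #17.

17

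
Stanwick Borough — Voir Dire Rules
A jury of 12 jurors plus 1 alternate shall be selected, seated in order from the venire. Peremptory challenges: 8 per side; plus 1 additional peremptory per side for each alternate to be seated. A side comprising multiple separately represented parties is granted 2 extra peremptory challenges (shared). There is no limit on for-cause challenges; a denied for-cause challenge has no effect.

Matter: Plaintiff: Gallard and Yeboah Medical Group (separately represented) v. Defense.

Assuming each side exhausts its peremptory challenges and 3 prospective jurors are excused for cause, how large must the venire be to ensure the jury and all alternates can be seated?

Seats to fill: 12 + 1 alternates = 13.
Peremptories — Plaintiff: 8 + 1×1 + 2 = 11; Defense: 8 + 1×1 = 9; total 20.
For-cause removals: 3.
Minimum venire: 13 + 20 + 3 = 36.

36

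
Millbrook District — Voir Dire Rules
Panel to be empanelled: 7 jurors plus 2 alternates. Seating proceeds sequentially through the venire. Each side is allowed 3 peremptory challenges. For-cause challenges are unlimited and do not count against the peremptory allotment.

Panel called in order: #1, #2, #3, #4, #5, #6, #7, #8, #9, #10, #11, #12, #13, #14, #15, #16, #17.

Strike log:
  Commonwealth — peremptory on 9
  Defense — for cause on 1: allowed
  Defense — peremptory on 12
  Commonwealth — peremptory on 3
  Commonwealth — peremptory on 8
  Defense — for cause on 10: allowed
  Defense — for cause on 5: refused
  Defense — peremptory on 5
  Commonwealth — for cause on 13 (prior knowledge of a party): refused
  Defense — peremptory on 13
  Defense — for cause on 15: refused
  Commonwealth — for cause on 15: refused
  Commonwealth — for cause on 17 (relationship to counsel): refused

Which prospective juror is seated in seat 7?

15

Removed: #1, #3, #5, #8, #9, #10, #12, #13. (#15, #17 stay — for-cause denied.)
Seating in order: seats 1–7 → #2, #4, #6, #7, #11, #14, #15; alternates → #16, #17.
So seat 7 is #15.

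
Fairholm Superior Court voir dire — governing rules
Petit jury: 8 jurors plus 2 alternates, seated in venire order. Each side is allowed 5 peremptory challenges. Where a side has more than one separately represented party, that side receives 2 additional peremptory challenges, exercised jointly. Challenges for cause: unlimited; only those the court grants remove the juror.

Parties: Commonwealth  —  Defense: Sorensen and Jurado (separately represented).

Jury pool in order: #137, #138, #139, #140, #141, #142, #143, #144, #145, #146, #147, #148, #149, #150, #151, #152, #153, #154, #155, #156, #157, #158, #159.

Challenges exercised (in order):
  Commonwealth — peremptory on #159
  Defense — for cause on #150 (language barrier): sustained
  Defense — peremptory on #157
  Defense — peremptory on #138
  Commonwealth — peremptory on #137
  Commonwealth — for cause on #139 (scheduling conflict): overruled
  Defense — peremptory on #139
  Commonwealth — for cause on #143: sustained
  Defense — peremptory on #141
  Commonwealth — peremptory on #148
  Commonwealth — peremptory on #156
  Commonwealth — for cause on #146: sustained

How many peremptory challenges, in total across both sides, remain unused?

Commonwealth allotment: 5. Defense allotment: 5 base + 2 multi-party = 7.
Commonwealth peremptories used: #159, #137, #148, #156 — 4 (for-cause on #139, #143, #146 don't count).
Defense peremptories used: #157, #138, #139, #141 — 4 (the for-cause on #150 doesn't count).
Remaining: (5 − 4) + (7 − 4) = 4.

4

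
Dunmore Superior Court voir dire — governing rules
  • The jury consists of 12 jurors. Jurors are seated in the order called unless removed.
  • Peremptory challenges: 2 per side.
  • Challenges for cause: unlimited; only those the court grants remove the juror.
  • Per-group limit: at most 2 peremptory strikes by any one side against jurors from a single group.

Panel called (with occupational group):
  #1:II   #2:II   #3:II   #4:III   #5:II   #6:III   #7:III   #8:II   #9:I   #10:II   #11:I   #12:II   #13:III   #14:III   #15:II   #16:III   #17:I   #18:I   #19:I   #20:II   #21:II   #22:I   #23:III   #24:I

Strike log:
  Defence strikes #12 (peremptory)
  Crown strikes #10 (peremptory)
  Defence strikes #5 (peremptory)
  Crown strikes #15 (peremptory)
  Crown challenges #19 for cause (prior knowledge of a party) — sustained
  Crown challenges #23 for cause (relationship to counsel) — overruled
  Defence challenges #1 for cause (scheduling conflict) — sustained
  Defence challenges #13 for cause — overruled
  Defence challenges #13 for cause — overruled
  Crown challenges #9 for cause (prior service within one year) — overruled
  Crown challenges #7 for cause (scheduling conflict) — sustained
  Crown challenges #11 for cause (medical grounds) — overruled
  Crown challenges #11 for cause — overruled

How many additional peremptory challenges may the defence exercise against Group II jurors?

0

Defence peremptories so far: #12, #5 — 2 of 2 used, 0 left overall.
Against Group II: #12, #5 — 2 used; per-group cap 2 leaves 0.
Binding limit: min(0, 0) = 0.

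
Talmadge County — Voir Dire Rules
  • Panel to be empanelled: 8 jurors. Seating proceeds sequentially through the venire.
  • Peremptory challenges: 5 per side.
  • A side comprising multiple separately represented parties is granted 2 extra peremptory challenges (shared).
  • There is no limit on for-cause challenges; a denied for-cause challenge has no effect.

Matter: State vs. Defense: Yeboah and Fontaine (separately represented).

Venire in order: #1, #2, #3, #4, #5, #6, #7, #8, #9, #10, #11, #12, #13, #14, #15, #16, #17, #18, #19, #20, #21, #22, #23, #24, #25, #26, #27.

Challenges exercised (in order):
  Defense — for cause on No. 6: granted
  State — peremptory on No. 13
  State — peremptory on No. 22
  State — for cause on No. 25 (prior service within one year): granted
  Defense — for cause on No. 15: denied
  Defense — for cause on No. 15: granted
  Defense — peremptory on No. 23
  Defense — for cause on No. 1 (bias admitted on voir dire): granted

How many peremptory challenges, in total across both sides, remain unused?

9

State allotment: 5. Defense allotment: 5 base + 2 multi-party = 7.
State peremptories used: #13, #22 — 2 (the for-cause on #25 doesn't count).
Defense peremptories used: #23 — 1 (for-cause on #6, #15, #15, #1 don't count).
Remaining: (5 − 2) + (7 − 1) = 9.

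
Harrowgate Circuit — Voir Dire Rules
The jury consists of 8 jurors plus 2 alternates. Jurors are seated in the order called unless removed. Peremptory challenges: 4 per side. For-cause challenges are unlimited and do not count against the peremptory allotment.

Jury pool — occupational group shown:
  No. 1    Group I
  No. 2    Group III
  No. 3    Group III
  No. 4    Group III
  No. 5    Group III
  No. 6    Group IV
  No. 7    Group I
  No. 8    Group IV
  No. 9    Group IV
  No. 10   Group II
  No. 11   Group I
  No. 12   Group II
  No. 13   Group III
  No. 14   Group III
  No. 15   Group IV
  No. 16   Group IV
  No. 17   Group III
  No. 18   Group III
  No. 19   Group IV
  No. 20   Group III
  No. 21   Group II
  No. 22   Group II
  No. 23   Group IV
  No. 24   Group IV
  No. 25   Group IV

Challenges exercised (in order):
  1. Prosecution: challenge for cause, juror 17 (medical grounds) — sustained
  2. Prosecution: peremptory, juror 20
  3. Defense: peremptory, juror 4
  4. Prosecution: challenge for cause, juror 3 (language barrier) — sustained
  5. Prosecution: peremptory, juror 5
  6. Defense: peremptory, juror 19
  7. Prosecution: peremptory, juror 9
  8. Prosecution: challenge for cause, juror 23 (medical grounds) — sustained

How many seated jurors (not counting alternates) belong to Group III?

1

Removed: #3, #4, #5, #9, #17, #19, #20, #23.
Seated jurors 1–8: #1, #2, #6, #7, #8, #10, #11, #12 (alternates #13, #14 not counted).
Of those, in Group III: #2 → 1.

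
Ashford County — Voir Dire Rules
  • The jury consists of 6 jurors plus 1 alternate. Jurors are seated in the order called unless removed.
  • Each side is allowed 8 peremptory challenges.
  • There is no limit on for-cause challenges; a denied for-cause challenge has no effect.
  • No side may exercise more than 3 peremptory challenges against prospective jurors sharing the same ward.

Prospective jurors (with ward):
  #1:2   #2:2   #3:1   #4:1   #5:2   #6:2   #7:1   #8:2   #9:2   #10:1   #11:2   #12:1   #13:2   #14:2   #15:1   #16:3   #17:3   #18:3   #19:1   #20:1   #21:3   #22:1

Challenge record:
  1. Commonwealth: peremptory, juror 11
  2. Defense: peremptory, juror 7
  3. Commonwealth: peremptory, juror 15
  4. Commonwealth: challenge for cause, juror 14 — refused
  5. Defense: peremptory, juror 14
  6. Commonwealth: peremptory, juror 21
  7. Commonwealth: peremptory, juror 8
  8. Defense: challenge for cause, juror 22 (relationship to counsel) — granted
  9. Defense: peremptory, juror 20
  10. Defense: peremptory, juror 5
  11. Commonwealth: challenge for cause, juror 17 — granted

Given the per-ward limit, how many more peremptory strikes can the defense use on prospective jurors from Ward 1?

Defense peremptories so far: #7, #14, #20, #5 — 4 of 8 used, 4 left overall.
Against Ward 1: #7, #20 — 2 used; per-ward cap 3 leaves 1.
Binding limit: min(4, 1) = 1.

1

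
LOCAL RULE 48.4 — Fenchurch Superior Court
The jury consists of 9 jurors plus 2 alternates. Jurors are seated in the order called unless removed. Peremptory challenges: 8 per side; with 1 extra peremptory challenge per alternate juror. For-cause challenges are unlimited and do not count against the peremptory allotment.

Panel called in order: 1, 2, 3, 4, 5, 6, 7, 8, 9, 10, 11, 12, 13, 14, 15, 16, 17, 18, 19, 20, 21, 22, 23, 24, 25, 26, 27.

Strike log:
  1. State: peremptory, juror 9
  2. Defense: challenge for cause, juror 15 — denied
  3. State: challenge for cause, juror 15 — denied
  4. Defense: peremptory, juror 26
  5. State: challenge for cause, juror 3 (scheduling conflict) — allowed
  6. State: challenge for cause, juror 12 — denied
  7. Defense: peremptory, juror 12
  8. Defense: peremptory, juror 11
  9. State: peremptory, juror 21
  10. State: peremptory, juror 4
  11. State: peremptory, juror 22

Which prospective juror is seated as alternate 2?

Removed: #3, #4, #9, #11, #12, #21, #22, #26. (#15 stays — for-cause denied.)
Filling seats in venire order through position 11: #1, #2, #5, #6, #7, #8, #10, #13, #14, #15, #16.
So alternate 2 is #16.

16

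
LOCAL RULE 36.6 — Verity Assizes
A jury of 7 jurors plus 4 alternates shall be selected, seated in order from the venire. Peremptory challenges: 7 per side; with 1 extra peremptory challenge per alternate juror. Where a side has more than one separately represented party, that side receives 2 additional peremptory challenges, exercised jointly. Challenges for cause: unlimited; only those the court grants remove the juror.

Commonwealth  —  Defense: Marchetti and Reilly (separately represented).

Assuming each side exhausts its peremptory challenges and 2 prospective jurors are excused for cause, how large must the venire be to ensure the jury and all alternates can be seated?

Seats to fill: 7 + 4 alternates = 11.
Peremptories — Commonwealth: 7 + 1×4 = 11; Defense: 7 + 1×4 + 2 = 13; total 24.
For-cause removals: 2.
Minimum venire: 11 + 24 + 2 = 37.

37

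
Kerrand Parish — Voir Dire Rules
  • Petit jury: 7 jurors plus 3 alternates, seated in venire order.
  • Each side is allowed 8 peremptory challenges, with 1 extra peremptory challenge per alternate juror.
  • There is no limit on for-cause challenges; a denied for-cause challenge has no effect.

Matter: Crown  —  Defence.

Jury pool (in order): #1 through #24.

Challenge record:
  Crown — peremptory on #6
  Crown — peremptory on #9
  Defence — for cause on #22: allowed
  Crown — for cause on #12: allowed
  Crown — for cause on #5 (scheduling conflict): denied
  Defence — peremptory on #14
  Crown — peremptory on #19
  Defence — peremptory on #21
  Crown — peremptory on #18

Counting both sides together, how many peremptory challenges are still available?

16

Crown allotment: 8 base + 1 × 3 alternates = 11. Defence allotment: 8 base + 1 × 3 alternates = 11.
Crown peremptories used: #6, #9, #19, #18 — 4 (for-cause on #12, #5 don't count).
Defence peremptories used: #14, #21 — 2 (the for-cause on #22 doesn't count).
Remaining: (11 − 4) + (11 − 2) = 16.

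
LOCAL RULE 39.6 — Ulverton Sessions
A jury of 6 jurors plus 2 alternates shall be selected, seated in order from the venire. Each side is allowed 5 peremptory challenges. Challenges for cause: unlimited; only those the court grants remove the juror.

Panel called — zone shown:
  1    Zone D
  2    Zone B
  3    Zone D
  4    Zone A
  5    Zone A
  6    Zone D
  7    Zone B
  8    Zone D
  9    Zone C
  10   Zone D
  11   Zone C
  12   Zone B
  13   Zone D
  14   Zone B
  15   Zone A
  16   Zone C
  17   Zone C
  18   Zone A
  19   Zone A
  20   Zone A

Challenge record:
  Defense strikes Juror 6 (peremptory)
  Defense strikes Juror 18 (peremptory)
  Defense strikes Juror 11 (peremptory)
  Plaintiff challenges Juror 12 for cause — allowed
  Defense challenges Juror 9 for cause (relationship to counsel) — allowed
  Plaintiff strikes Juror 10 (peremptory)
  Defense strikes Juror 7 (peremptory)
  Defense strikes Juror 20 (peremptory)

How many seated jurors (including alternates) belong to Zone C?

Removed: #6, #7, #9, #10, #11, #12, #18, #20.
Seated (8 incl. alternates): #1, #2, #3, #4, #5, #8, #13, #14.
None of those are in Zone C → 0.

0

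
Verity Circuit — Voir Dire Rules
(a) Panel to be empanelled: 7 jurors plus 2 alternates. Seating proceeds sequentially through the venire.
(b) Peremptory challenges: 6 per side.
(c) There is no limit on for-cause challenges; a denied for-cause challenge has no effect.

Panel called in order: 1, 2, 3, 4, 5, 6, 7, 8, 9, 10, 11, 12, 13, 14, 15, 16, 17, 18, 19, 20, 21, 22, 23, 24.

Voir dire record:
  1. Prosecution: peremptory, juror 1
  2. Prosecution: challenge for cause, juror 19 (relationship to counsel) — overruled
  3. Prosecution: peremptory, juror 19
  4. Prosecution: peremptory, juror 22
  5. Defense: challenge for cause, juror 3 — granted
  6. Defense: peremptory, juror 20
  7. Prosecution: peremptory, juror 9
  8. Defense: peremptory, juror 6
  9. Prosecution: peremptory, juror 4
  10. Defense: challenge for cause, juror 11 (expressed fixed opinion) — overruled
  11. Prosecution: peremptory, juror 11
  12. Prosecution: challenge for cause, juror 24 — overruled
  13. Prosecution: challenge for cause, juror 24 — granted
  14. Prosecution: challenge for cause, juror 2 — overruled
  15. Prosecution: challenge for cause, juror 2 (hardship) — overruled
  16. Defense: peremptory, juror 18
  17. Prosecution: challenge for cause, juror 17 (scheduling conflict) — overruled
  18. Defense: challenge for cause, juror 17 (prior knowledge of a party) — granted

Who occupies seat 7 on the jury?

13

Removed: #1, #3, #4, #6, #9, #11, #17, #18, #19, #20, #22, #24. (#2 stays — for-cause denied.)
Seating in order: seats 1–7 → #2, #5, #7, #8, #10, #12, #13; alternates → #14, #15.
So seat 7 is #13.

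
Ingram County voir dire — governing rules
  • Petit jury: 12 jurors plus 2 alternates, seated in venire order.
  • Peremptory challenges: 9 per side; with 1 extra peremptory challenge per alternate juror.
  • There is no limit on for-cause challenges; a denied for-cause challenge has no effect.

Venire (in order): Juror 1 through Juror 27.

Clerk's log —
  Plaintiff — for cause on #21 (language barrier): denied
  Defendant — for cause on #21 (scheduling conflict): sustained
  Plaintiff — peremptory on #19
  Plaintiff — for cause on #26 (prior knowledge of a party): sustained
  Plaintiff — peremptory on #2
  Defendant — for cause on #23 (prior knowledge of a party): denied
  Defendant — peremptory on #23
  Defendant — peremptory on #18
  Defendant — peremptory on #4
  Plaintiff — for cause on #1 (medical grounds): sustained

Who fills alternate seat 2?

Removed: #1, #2, #4, #18, #19, #21, #23, #26.
Filling seats in venire order through position 14: #3, #5, #6, #7, #8, #9, #10, #11, #12, #13, #14, #15, #16, #17.
So alternate 2 is #17.

17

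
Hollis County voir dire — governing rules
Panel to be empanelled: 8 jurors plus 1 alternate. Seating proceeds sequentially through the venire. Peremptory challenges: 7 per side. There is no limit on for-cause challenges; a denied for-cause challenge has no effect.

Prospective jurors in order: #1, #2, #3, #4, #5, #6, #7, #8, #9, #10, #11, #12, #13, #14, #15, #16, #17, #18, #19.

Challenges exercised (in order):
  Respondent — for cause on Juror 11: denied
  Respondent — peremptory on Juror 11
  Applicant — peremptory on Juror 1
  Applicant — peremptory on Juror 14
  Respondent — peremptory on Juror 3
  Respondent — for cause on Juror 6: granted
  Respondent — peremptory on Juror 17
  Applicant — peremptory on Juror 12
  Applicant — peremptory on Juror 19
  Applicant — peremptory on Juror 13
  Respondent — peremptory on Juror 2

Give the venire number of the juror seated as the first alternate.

Removed: #1, #2, #3, #6, #11, #12, #13, #14, #17, #19.
Seating in order: seats 1–8 → #4, #5, #7, #8, #9, #10, #15, #16; alternates → #18.
So alternate 1 is #18.

18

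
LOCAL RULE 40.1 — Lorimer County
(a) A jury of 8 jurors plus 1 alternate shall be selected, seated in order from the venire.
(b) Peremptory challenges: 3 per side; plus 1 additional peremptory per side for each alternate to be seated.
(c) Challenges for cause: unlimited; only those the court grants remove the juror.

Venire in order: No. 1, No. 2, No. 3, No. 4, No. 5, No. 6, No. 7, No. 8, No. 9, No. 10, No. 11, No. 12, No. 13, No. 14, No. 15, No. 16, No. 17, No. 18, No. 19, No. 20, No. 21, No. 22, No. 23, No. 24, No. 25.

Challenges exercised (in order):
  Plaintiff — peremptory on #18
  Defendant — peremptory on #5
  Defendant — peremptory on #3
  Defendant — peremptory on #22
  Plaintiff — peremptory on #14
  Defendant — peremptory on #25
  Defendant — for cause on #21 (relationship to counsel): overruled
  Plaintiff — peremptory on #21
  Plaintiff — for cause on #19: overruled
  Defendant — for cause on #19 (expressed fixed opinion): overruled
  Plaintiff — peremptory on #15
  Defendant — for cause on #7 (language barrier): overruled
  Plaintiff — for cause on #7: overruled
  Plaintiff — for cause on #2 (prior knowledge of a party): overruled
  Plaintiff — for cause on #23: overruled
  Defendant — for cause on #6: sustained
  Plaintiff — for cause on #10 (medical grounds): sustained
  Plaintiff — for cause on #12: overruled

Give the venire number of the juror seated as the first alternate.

13

Removed: #3, #5, #6, #10, #14, #15, #18, #21, #22, #25. (#2, #7, #12, #19, #23 stay — for-cause denied.)
Filling seats in venire order through position 9: #1, #2, #4, #7, #8, #9, #11, #12, #13.
So alternate 1 is #13.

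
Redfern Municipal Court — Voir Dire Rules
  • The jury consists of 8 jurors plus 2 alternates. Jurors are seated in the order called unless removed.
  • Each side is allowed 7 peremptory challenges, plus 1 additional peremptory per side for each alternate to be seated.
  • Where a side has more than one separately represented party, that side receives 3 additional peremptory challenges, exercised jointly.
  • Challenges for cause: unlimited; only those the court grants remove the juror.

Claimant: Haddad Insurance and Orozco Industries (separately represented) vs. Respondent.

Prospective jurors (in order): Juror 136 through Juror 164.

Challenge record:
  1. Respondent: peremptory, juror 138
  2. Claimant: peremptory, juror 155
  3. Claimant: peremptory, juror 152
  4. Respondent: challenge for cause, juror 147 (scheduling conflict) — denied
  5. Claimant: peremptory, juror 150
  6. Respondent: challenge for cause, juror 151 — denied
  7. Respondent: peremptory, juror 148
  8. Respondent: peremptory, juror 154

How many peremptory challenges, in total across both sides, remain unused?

15

Claimant allotment: 7 base + 1 × 2 alternates + 3 multi-party = 12. Respondent allotment: 7 base + 1 × 2 alternates = 9.
Claimant peremptories used: #155, #152, #150 — 3.
Respondent peremptories used: #138, #148, #154 — 3 (for-cause on #147, #151 don't count).
Remaining: (12 − 3) + (9 − 3) = 15.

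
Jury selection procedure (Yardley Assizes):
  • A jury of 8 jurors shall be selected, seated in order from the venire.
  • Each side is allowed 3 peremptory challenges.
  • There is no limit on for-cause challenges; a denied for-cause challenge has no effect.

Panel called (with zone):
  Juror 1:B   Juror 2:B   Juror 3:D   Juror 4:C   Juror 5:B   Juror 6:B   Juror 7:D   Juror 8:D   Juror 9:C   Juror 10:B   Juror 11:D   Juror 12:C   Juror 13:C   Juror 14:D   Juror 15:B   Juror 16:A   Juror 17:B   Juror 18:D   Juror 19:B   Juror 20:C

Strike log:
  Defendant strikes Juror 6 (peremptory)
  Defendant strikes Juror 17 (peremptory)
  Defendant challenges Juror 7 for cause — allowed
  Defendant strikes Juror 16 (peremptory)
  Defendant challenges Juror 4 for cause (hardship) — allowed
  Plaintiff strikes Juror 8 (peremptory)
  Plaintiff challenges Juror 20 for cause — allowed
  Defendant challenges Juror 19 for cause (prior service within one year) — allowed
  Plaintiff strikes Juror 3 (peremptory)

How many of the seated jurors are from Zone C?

3

Removed: #3, #4, #6, #7, #8, #16, #17, #19, #20.
Seated jurors 1–8: #1, #2, #5, #9, #10, #11, #12, #13.
Of those, in Zone C: #9, #12, #13 → 3.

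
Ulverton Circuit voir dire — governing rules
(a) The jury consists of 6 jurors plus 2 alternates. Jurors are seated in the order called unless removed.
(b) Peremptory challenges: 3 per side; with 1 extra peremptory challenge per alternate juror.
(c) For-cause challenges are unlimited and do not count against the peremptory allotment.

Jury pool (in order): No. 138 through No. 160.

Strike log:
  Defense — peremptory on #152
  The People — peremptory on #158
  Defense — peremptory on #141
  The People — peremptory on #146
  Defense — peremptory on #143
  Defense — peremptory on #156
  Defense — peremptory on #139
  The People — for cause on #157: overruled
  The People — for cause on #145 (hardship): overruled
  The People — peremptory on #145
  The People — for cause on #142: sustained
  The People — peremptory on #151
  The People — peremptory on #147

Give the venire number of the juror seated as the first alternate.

153

Removed: #139, #141, #142, #143, #145, #146, #147, #151, #152, #156, #158. (#157 stays — for-cause denied.)
Seating in order: seats 1–6 → #138, #140, #144, #148, #149, #150; alternates → #153, #154.
So alternate 1 is #153.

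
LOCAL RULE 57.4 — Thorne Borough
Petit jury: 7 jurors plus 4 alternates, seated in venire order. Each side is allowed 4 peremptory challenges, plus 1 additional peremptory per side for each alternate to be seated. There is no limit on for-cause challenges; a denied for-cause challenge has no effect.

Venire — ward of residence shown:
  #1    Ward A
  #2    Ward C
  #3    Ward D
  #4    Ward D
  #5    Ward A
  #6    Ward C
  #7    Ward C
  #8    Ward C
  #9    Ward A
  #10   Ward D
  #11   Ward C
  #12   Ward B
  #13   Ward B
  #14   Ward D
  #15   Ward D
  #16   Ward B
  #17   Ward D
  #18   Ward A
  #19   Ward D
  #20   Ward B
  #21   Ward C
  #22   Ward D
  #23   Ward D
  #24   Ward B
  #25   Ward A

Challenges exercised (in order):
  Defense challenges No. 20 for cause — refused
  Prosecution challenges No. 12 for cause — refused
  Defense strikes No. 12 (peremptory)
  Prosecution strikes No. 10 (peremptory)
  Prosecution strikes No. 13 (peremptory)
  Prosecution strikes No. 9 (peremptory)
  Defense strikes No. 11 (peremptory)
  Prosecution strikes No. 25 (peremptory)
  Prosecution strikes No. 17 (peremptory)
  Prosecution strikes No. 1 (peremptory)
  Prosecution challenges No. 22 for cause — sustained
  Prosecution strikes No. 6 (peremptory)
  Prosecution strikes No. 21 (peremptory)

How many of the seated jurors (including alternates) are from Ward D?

Removed: #1, #6, #9, #10, #11, #12, #13, #17, #21, #22, #25.
Seated (11 incl. alternates): #2, #3, #4, #5, #7, #8, #14, #15, #16, #18, #19.
Of those, in Ward D: #3, #4, #14, #15, #19 → 5.

5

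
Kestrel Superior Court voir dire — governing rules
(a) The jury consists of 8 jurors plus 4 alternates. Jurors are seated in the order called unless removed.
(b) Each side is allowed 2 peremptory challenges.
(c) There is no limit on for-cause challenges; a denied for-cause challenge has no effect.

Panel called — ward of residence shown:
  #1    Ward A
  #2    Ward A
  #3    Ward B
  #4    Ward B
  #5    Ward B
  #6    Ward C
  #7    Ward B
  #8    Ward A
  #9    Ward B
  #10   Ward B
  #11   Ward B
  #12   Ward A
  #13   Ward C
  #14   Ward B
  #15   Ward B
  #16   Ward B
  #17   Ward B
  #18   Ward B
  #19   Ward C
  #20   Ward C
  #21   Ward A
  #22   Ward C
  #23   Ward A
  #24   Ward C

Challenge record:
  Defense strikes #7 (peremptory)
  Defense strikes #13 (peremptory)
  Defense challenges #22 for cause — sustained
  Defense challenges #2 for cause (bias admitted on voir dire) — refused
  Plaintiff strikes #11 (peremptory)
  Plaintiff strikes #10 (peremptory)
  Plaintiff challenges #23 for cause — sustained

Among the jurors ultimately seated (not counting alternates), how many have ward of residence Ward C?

1

Removed: #7, #10, #11, #13, #22, #23.
Seated jurors 1–8: #1, #2, #3, #4, #5, #6, #8, #9 (alternates #12, #14, #15, #16 not counted).
Of those, in Ward C: #6 → 1.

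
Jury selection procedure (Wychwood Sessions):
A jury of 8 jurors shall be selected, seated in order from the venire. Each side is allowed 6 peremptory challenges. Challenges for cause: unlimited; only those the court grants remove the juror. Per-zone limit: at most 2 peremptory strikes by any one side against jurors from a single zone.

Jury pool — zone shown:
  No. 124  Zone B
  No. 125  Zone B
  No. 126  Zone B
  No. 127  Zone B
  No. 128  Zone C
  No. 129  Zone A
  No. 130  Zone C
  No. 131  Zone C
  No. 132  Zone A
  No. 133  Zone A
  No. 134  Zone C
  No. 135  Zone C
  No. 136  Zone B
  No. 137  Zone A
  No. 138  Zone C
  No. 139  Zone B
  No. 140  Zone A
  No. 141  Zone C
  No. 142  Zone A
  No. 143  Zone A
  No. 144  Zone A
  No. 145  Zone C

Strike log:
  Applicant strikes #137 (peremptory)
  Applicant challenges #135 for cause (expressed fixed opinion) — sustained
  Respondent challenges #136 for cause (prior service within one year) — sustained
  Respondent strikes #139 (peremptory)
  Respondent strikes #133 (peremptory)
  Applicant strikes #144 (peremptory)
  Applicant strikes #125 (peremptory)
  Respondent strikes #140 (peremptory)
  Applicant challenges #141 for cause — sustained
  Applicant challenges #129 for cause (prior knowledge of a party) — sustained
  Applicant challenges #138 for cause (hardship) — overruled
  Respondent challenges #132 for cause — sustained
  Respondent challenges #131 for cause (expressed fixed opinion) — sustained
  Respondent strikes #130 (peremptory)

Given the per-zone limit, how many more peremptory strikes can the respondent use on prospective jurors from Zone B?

Respondent peremptories so far: #139, #133, #140, #130 — 4 of 6 used, 2 left overall.
Against Zone B: #139 — 1 used; per-zone cap 2 leaves 1.
Binding limit: min(2, 1) = 1.

1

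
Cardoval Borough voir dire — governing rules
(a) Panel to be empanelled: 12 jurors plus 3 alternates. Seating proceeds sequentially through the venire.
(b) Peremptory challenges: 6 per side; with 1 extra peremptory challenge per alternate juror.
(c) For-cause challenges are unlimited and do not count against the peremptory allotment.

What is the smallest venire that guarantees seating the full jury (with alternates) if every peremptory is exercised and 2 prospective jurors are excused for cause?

35

Seats to fill: 12 + 3 alternates = 15.
Peremptories: 6 + 1×3 = 9 per side × 2 sides = 18.
For-cause removals: 2.
Minimum venire: 15 + 18 + 2 = 35.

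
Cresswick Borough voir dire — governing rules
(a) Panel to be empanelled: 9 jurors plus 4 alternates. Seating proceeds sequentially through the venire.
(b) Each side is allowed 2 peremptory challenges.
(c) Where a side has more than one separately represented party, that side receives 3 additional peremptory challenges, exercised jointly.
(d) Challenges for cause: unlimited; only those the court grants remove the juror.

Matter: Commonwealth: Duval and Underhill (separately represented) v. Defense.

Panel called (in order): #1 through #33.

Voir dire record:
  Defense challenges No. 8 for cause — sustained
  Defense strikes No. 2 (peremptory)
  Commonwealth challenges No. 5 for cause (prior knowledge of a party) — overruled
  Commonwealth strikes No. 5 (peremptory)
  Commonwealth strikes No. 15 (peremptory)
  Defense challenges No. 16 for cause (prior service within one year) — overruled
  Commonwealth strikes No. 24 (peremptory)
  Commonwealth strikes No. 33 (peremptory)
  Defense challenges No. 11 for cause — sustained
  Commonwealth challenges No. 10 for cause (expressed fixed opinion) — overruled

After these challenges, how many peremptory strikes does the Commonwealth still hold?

1

Commonwealth allotment: 2 base + 3 multi-party = 5.
Commonwealth peremptories used: #5, #15, #24, #33 — 4 (for-cause on #5, #10 don't count).
Remaining: 5 − 4 = 1.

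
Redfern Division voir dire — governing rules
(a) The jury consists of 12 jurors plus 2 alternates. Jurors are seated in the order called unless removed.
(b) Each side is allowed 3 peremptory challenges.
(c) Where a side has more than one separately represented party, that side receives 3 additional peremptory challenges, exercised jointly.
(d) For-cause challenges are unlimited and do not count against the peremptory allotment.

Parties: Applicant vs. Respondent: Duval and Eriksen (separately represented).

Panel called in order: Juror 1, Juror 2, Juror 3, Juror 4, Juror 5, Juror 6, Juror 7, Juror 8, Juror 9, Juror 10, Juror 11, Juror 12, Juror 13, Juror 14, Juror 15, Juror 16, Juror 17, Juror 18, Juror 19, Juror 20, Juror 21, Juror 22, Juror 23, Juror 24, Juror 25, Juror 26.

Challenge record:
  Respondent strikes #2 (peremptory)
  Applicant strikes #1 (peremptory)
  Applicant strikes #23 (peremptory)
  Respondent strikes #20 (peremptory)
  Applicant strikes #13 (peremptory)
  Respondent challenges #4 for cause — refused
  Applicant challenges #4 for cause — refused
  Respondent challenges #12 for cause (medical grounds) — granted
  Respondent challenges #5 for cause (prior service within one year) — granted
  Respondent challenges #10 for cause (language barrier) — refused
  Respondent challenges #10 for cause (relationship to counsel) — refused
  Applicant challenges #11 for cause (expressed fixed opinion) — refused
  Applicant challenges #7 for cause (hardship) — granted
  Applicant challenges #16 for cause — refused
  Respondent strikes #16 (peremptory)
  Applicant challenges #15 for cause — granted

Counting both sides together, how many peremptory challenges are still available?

3

Applicant allotment: 3. Respondent allotment: 3 base + 3 multi-party = 6.
Applicant peremptories used: #1, #23, #13 — 3 (for-cause on #4, #11, #7, #16, #15 don't count).
Respondent peremptories used: #2, #20, #16 — 3 (for-cause on #4, #12, #5, #10, #10 don't count).
Remaining: (3 − 3) + (6 − 3) = 3.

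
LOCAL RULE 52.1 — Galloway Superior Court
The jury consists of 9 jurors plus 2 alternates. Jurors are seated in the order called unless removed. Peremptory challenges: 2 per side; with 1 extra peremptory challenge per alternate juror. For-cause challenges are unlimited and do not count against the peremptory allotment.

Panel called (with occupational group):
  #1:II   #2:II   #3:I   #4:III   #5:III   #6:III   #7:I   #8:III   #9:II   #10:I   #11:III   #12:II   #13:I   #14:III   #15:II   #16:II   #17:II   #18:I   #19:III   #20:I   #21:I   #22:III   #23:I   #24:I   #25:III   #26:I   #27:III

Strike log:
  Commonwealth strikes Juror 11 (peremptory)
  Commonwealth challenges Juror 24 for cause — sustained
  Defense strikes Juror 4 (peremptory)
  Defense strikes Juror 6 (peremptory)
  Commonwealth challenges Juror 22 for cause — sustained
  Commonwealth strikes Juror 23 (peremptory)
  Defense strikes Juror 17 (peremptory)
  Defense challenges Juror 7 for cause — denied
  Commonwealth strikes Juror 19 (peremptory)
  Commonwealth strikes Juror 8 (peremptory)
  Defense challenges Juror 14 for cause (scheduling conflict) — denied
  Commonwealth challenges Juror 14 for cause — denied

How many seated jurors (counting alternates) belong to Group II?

5

Removed: #4, #6, #8, #11, #17, #19, #22, #23, #24.
Seated (11 incl. alternates): #1, #2, #3, #5, #7, #9, #10, #12, #13, #14, #15.
Of those, in Group II: #1, #2, #9, #12, #15 → 5.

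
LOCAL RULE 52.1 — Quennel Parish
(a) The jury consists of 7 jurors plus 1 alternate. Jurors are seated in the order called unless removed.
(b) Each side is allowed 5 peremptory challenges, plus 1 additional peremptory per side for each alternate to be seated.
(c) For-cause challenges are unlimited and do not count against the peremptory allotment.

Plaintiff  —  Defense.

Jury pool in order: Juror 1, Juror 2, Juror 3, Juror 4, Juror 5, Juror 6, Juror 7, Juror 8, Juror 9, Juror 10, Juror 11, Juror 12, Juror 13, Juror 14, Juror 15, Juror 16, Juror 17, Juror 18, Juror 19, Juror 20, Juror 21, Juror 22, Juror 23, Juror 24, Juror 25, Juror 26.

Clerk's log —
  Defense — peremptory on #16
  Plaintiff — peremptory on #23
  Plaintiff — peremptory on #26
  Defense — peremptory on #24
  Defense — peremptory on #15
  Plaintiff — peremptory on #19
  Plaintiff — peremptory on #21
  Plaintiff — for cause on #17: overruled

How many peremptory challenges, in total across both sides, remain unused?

Plaintiff allotment: 5 base + 1 × 1 alternate = 6. Defense allotment: 5 base + 1 × 1 alternate = 6.
Plaintiff peremptories used: #23, #26, #19, #21 — 4 (the for-cause on #17 doesn't count).
Defense peremptories used: #16, #24, #15 — 3.
Remaining: (6 − 4) + (6 − 3) = 5.

5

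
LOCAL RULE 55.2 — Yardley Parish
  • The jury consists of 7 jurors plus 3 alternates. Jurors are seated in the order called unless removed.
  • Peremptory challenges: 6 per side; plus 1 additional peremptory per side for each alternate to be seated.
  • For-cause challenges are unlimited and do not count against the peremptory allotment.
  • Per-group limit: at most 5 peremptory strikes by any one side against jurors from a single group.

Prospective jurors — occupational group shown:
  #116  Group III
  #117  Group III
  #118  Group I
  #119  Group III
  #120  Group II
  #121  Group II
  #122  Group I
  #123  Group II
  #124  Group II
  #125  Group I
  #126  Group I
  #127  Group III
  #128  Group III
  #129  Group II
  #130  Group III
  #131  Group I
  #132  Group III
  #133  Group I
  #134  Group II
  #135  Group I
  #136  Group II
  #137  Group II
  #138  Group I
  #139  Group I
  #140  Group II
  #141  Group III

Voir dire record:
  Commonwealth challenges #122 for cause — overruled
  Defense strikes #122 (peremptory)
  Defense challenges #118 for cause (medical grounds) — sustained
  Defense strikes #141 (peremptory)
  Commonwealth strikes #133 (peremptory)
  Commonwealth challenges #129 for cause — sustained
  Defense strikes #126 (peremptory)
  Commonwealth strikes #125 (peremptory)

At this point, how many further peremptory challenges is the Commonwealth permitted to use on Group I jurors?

3

Commonwealth peremptories so far: #133, #125 — 2 of 9 used, 7 left overall.
Against Group I: #133, #125 — 2 used; per-group cap 5 leaves 3.
Binding limit: min(7, 3) = 3.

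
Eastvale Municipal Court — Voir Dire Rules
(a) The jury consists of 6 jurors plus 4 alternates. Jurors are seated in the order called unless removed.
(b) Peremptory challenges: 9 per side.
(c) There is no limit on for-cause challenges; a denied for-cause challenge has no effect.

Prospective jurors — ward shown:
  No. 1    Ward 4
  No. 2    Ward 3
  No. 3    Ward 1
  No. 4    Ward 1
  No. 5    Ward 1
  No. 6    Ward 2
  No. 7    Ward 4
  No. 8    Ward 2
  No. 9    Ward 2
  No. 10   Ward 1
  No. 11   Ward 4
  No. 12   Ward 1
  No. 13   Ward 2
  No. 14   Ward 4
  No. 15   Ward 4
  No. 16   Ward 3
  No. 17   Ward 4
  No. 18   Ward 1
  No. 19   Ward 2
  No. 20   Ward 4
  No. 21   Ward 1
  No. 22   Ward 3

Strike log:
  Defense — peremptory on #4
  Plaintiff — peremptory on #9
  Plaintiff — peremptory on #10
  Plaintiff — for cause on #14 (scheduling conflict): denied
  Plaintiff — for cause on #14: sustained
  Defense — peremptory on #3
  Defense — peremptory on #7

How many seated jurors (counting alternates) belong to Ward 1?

Removed: #3, #4, #7, #9, #10, #14.
Seated (10 incl. alternates): #1, #2, #5, #6, #8, #11, #12, #13, #15, #16.
Of those, in Ward 1: #5, #12 → 2.

2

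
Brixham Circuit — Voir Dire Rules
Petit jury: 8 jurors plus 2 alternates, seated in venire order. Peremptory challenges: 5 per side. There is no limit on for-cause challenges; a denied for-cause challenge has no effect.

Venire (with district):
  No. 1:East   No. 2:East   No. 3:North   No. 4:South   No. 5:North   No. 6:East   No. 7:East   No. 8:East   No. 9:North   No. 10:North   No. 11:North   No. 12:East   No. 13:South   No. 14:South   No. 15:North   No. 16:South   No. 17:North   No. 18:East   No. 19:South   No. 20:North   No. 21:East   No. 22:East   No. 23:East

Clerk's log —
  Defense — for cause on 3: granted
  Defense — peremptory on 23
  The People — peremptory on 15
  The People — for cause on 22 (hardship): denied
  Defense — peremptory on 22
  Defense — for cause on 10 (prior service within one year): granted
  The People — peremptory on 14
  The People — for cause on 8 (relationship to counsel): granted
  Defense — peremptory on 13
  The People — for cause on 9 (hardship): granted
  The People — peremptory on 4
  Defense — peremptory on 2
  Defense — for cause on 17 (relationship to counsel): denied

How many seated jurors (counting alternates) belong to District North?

3

Removed: #2, #3, #4, #8, #9, #10, #13, #14, #15, #22, #23.
Seated (10 incl. alternates): #1, #5, #6, #7, #11, #12, #16, #17, #18, #19.
Of those, in District North: #5, #11, #17 → 3.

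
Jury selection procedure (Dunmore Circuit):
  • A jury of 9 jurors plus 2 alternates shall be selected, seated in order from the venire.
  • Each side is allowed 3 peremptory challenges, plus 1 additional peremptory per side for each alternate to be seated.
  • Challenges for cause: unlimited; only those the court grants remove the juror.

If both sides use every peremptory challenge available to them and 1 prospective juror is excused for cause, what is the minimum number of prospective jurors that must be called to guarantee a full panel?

Seats to fill: 9 + 2 alternates = 11.
Peremptories: 3 + 1×2 = 5 per side × 2 sides = 10.
For-cause removals: 1.
Minimum venire: 11 + 10 + 1 = 22.

22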